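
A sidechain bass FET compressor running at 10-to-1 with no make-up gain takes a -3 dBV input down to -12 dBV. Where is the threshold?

Let T be the threshold. Output overshoot = (input overshoot)/R, so -12 − T = (-3 − T)/10.
10·(-12 − T) = -3 − T → 9·T = -120 − (-3) = -117.
T = -117/9 = -13 dBV.

-13 dBV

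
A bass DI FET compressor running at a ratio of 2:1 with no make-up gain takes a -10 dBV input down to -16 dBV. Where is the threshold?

Gain reduction = -10 − (-16) = 6 dB; output overshoot = GR / (R − 1) = 6 / 1 = 6 dB.
Threshold = output − output overshoot = -16 − 6 = -22 dBV.

-22 dBV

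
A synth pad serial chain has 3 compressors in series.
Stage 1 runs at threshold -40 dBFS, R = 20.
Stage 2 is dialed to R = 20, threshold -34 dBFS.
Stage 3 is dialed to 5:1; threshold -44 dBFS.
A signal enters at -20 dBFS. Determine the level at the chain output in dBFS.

-43 dBFS

Stage 1: -20 dBFS is 20 dB over -40 dBFS; at 20:1 that becomes 1 dB over, giving -39 dBFS.
Stage 2: -39 dBFS is at or below the -34 dBFS threshold — no compression; output -39 dBFS.
Stage 3: overshoot 5 dB → 5/5 = 1 dB → -43 dBFS.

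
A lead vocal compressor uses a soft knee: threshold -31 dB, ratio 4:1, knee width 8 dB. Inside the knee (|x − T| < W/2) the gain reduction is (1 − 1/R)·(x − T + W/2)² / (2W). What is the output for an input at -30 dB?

-31.171875 dB

x − T + W/2 = -30 − (-31) + 4 = 5.
GR = (1 − 1/4) × 5² / 16 = 0.75 × 25 / 16 = 1.171875 dB.
Output = -30 − 1.171875 = -31.171875 dB.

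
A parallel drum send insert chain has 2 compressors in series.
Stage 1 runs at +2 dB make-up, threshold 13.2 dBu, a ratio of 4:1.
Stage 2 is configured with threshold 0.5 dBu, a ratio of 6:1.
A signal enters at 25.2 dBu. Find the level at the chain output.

Stage 1: 12 dB above 13.2 dBu, reduced 4:1 to 3 dB above → 16.2 dBu; +2 dB make-up → 18.2 dBu.
Stage 2: 18.2 dBu is 17.7 dB over 0.5 dBu; at 6:1 that becomes 2.95 dB over, giving 3.45 dBu.

3.45 dBu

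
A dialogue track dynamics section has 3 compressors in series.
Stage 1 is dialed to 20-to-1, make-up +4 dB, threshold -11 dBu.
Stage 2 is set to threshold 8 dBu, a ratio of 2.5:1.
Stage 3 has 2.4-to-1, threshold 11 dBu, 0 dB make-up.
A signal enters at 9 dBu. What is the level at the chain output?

Stage 1: overshoot 20 dB → 20/20 = 1 dB → -10 dBu; +4 dB make-up → -6 dBu.
Stage 2: -6 dBu is at or below the 8 dBu threshold — no compression; output -6 dBu.
Stage 3: -6 dBu is at or below the 11 dBu threshold — no compression; output -6 dBu.

-6 dBu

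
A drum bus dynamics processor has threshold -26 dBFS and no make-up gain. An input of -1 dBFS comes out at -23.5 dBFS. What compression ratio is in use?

10:1

Input overshoot = -1 − (-26) = 25 dB; output overshoot = -23.5 − (-26) = 2.5 dB.
Ratio = 25 / 2.5 = 10.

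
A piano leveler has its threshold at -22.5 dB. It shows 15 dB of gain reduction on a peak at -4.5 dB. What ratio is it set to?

Input overshoot = -4.5 − (-22.5) = 18 dB.
Output overshoot = 18 − 15 = 3 dB.
Ratio = input overshoot / output overshoot = 18 / 3 = 6.

6:1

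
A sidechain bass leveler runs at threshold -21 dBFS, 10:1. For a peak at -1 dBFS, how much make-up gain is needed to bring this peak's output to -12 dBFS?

Without make-up, output = threshold + overshoot/10 = -21 + 2 = -19 dBFS.
Gap to target: 7 dB.

7 dB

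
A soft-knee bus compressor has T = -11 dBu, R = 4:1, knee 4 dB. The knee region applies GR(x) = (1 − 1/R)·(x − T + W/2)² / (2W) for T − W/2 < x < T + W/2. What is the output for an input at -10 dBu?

x − T + W/2 = -10 − (-11) + 2 = 3.
GR = (1 − 1/4) × 3² / 8 = 0.75 × 9 / 8 = 0.84375 dB.
Output = -10 − 0.84375 = -10.84375 dBu.

-10.84375 dBu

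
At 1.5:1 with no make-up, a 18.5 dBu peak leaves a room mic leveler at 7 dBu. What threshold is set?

Gain reduction = 18.5 − 7 = 11.5 dB; output overshoot = GR / (R − 1) = 11.5 / 0.5 = 23 dB.
Threshold = output − output overshoot = 7 − 23 = -16 dBu.

-16 dBu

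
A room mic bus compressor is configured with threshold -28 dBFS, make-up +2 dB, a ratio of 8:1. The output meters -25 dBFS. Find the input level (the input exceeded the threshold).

Remove make-up: -25 − 2 = -27 dBFS.
The compressed level sits -27 − (-28) = 1 dB over threshold.
Before 8:1 compression the overshoot was 1 × 8 = 8 dB, so input = -28 + 8 = -20 dBFS.

-20 dBFS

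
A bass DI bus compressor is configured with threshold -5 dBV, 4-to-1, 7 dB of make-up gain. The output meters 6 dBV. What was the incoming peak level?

Before make-up, the level was 6 − 7 = -1 dBV.
Post-compression overshoot = -1 − (-5) = 4 dB.
Undo the ratio: input overshoot = 4 × 4 = 16 dB, giving input = 11 dBV.

11 dBV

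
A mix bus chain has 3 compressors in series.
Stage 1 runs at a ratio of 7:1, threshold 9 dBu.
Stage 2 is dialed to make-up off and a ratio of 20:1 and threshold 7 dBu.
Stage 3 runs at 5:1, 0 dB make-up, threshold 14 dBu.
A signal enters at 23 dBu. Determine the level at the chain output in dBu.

7.2 dBu

Stage 1: 23 dBu is 14 dB over 9 dBu; at 7:1 that becomes 2 dB over, giving 11 dBu.
Stage 2: overshoot 4 dB → 4/20 = 0.2 dB → 7.2 dBu.
Stage 3: 7.2 dBu ≤ 14 dBu, so stage 3 doesn't engage; output 7.2 dBu.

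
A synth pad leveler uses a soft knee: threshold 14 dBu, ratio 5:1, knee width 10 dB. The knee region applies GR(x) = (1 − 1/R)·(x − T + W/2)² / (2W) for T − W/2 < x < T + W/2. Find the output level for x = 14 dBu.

13 dBu

x − T + W/2 = 14 − 14 + 5 = 5.
GR = (1 − 1/5) × 5² / 20 = 0.8 × 25 / 20 = 1 dB.
Output = 14 − 1 = 13 dBu.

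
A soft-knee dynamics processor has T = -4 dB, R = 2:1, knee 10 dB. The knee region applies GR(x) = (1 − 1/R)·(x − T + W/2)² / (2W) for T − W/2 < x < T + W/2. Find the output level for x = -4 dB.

x − T + W/2 = -4 − (-4) + 5 = 5.
GR = (1 − 1/2) × 5² / 20 = 0.5 × 25 / 20 = 0.625 dB.
Output = -4 − 0.625 = -4.625 dB.

-4.625 dB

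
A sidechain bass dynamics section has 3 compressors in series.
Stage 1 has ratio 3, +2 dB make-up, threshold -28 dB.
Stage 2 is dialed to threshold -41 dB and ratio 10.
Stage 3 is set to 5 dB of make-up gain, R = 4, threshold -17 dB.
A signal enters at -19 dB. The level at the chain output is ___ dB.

Stage 1: 9 dB above -28 dB, reduced 3:1 to 3 dB above → -25 dB; +2 dB make-up → -23 dB.
Stage 2: overshoot 18 dB → 18/10 = 1.8 dB → -39.2 dB.
Stage 3: -39.2 dB is at or below the -17 dB threshold — no compression; make-up brings it to -34.2 dB.

-34.2 dB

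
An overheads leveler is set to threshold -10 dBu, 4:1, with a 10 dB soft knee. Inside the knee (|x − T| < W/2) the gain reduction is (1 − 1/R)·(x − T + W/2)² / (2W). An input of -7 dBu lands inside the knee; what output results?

-9.4 dBu

x − T + W/2 = -7 − (-10) + 5 = 8.
GR = (1 − 1/4) × 8² / 20 = 0.75 × 64 / 20 = 2.4 dB.
Output = -7 − 2.4 = -9.4 dBu.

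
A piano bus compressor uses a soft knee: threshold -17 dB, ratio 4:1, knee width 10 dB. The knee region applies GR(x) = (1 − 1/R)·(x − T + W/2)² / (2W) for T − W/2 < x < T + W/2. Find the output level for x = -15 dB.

-16.8375 dB

x − T + W/2 = -15 − (-17) + 5 = 7.
GR = (1 − 1/4) × 7² / 20 = 0.75 × 49 / 20 = 1.8375 dB.
Output = -15 − 1.8375 = -16.8375 dB.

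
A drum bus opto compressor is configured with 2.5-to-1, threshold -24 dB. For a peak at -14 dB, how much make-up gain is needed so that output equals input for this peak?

6 dB

The peak compresses to -24 + 10/2.5 = -20 dB.
To reach -14 dB requires -14 − (-20) = 6 dB of make-up.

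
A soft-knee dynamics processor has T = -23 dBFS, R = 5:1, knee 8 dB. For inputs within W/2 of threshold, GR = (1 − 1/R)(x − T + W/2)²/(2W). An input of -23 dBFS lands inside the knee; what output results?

-23.8 dBFS

x − T + W/2 = -23 − (-23) + 4 = 4.
GR = (1 − 1/5) × 4² / 16 = 0.8 × 16 / 16 = 0.8 dB.
Output = -23 − 0.8 = -23.8 dBFS.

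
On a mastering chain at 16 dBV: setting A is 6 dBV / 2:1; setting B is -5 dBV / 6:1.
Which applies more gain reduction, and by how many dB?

A: GR = 10 − 10/2 = 5 dB.
B: GR = 21 − 21/6 = 17.5 dB.
B reduces 12.5 dB more.

B, by 12.5 dB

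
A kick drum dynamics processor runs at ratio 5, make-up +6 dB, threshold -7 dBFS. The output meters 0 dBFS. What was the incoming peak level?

Before make-up, the level was 0 − 6 = -6 dBFS.
The compressed level sits -6 − (-7) = 1 dB over threshold.
Undo the ratio: input overshoot = 1 × 5 = 5 dB, giving input = -2 dBFS.

-2 dBFS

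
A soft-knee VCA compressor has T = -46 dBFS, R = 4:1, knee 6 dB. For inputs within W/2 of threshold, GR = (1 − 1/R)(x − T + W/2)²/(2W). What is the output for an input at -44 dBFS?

x − T + W/2 = -44 − (-46) + 3 = 5.
GR = (1 − 1/4) × 5² / 12 = 0.75 × 25 / 12 = 1.5625 dB.
Output = -44 − 1.5625 = -45.5625 dBFS.

-45.5625 dBFS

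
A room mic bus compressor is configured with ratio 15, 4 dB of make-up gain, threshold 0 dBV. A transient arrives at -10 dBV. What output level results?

-6 dBV

-10 dBV is 10 dB below the 0 dBV threshold, so no gain reduction is applied.
Make-up gain adds 4 dB: -10 + 4 = -6 dBV.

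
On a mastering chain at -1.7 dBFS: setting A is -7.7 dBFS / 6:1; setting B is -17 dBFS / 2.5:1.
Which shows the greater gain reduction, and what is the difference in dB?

B, by 4.18 dB

A: overshoot 6 dB → output overshoot 1 dB → GR 5 dB.
B: overshoot 15.3 dB → output overshoot 6.12 dB → GR 9.18 dB.
B reduces 4.18 dB more.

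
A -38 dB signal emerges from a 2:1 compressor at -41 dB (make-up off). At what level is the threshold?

Input is 6 dB above T (since output overshoot × R = input overshoot: (-41 − T)·2 = -38 − T gives T = -44 dB).
Check: -44 + (-38 − (-44))/2 = -44 + 3 = -41 dB. ✓

-44 dB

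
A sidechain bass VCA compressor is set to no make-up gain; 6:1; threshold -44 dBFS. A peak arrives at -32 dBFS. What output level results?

The input is 12 dB above the -44 dBFS threshold.
The 12 dB excess becomes 2 dB after 6:1 reduction.
Output = -44 + 2 = -42 dBFS.

-42 dBFS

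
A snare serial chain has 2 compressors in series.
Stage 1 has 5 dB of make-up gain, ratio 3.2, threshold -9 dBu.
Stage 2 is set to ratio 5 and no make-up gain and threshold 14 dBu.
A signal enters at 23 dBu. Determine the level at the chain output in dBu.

Stage 1: overshoot 32 dB → 32/3.2 = 10 dB → 1 dBu; +5 dB make-up → 6 dBu.
Stage 2: 6 dBu ≤ 14 dBu, so stage 2 doesn't engage; output 6 dBu.

6 dBu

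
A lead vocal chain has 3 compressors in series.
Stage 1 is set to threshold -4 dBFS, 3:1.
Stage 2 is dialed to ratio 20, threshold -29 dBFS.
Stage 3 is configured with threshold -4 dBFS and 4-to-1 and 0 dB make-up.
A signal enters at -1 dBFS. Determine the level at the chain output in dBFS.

Stage 1: -1 dBFS is 3 dB over -4 dBFS; at 3:1 that becomes 1 dB over, giving -3 dBFS.
Stage 2: overshoot 26 dB → 26/20 = 1.3 dB → -27.7 dBFS.
Stage 3: -27.7 dBFS is at or below the -4 dBFS threshold — no compression; output -27.7 dBFS.

-27.7 dBFS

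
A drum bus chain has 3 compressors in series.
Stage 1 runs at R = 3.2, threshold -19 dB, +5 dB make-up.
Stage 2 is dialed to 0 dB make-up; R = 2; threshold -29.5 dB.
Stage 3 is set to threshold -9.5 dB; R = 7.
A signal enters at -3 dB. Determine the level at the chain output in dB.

-19.25 dB

Stage 1: 16 dB above -19 dB, reduced 3.2:1 to 5 dB above → -14 dB; +5 dB make-up → -9 dB.
Stage 2: 20.5 dB above -29.5 dB, reduced 2:1 to 10.25 dB above → -19.25 dB.
Stage 3: -19.25 dB ≤ -9.5 dB, so stage 3 doesn't engage; output -19.25 dB.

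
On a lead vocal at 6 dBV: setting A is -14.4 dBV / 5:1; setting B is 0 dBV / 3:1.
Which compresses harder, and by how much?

A: GR = 20.4 − 20.4/5 = 16.32 dB.
B: GR = 6 − 6/3 = 4 dB.
A applies 12.32 dB more gain reduction.

A, by 12.32 dB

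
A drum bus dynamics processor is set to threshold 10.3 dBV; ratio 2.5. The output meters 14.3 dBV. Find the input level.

Post-compression overshoot = 14.3 − 10.3 = 4 dB.
Undo the ratio: input overshoot = 4 × 2.5 = 10 dB, giving input = 20.3 dBV.

20.3 dBV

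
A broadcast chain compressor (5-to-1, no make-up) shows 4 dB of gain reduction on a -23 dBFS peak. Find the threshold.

Let T be the threshold. Output overshoot = (input overshoot)/R, so -27 − T = (-23 − T)/5.
5·(-27 − T) = -23 − T → 4·T = -135 − (-23) = -112.
T = -112/4 = -28 dBFS.

-28 dBFS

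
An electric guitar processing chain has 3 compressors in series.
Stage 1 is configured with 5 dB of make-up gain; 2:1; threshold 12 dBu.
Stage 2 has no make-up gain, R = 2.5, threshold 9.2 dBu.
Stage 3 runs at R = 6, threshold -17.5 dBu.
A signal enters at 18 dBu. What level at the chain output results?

Stage 1: 6 dB above 12 dBu, reduced 2:1 to 3 dB above → 15 dBu; +5 dB make-up → 20 dBu.
Stage 2: 10.8 dB above 9.2 dBu, reduced 2.5:1 to 4.32 dB above → 13.52 dBu.
Stage 3: 13.52 dBu is 31.02 dB over -17.5 dBu; at 6:1 that becomes 5.17 dB over, giving -12.33 dBu.

-12.33 dBu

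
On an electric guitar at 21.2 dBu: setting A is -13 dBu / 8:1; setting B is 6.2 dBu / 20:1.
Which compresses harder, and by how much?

A, by 15.675 dB

A: overshoot 34.2 dB → output overshoot 4.275 dB → GR 29.925 dB.
B: overshoot 15 dB → output overshoot 0.75 dB → GR 14.25 dB.
Difference: 15.675 dB in favour of A.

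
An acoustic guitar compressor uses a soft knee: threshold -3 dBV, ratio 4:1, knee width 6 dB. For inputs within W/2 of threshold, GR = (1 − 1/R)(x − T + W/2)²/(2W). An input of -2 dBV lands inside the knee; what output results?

x − T + W/2 = -2 − (-3) + 3 = 4.
GR = (1 − 1/4) × 4² / 12 = 0.75 × 16 / 12 = 1 dB.
Output = -2 − 1 = -3 dBV.

-3 dBV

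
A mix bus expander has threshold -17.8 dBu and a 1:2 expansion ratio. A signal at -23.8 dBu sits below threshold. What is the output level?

Below threshold, a 1:2 expander applies gain = (2−1)×(T − x) of attenuation.
(2−1) × 6 = 6 dB, so output = -23.8 − 6 = -29.8 dBu.

-29.8 dBu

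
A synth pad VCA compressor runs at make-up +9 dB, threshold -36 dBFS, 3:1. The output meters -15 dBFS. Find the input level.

Remove make-up: -15 − 9 = -24 dBFS.
The compressed level sits -24 − (-36) = 12 dB over threshold.
Input overshoot = R × output overshoot = 36 dB → input = -36 + 36 = 0 dBFS.

0 dBFS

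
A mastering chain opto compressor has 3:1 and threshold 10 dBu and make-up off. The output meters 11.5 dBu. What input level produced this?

14.5 dBu

Post-compression overshoot = 11.5 − 10 = 1.5 dB.
Undo the ratio: input overshoot = 1.5 × 3 = 4.5 dB, giving input = 14.5 dBu.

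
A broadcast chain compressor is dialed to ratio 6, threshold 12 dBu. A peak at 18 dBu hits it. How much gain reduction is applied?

5 dB

18 dBu exceeds the threshold by 6 dB.
A 6:1 ratio leaves 1 dB of that excess.
Gain reduction = 6 − 1 = 5 dB.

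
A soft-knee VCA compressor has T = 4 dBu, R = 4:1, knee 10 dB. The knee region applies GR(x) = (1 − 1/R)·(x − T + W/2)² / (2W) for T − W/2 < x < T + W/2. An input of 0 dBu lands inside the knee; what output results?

x − T + W/2 = 0 − 4 + 5 = 1.
GR = (1 − 1/4) × 1² / 20 = 0.75 × 1 / 20 = 0.0375 dB.
Output = 0 − 0.0375 = -0.0375 dBu.

-0.0375 dBu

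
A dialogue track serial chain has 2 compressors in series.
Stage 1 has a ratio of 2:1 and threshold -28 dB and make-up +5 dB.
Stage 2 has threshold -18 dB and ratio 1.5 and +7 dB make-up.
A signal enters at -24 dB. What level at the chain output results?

Stage 1: overshoot 4 dB → 4/2 = 2 dB → -26 dB; +5 dB make-up → -21 dB.
Stage 2: -21 dB is at or below the -18 dB threshold — no compression; make-up brings it to -14 dB.

-14 dB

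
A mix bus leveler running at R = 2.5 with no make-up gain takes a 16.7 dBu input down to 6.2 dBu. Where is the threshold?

Gain reduction = 16.7 − 6.2 = 10.5 dB; output overshoot = GR / (R − 1) = 10.5 / 1.5 = 7 dB.
Threshold = output − output overshoot = 6.2 − 7 = -0.8 dBu.

-0.8 dBu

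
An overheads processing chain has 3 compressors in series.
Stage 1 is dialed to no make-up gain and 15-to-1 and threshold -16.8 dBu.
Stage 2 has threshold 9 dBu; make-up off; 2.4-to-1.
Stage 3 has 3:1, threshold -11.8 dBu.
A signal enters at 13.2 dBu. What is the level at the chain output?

Stage 1: 30 dB above -16.8 dBu, reduced 15:1 to 2 dB above → -14.8 dBu.
Stage 2: -14.8 dBu ≤ 9 dBu, so stage 2 doesn't engage; output -14.8 dBu.
Stage 3: -14.8 dBu is at or below the -11.8 dBu threshold — no compression; output -14.8 dBu.

-14.8 dBu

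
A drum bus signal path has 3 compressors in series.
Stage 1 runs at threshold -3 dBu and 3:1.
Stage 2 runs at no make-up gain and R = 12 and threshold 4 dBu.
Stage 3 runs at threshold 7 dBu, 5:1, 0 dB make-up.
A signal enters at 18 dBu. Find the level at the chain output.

Stage 1: 18 dBu is 21 dB over -3 dBu; at 3:1 that becomes 7 dB over, giving 4 dBu.
Stage 2: 4 dBu ≤ 4 dBu, so stage 2 doesn't engage; output 4 dBu.
Stage 3: below threshold (4 ≤ 7); passes unchanged; output 4 dBu.

4 dBu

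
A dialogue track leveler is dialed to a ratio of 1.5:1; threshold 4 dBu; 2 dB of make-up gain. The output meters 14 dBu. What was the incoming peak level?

16 dBu

Before make-up, the level was 14 − 2 = 12 dBu.
That's 8 dB above the 4 dBu threshold.
Input overshoot = R × output overshoot = 12 dB → input = 4 + 12 = 16 dBu.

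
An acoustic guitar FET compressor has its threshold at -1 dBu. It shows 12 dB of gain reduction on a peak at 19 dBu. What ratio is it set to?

Input overshoot = 19 − (-1) = 20 dB.
Output overshoot = 20 − 12 = 8 dB.
Ratio = input overshoot / output overshoot = 20 / 8 = 2.5.

2.5:1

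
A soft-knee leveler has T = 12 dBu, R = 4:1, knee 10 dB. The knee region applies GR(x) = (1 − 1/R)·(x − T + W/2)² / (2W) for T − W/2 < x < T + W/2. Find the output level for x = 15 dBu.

12.6 dBu

x − T + W/2 = 15 − 12 + 5 = 8.
GR = (1 − 1/4) × 8² / 20 = 0.75 × 64 / 20 = 2.4 dB.
Output = 15 − 2.4 = 12.6 dBu.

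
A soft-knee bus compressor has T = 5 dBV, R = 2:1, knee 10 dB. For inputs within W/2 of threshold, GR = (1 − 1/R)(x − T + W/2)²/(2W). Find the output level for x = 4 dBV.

x − T + W/2 = 4 − 5 + 5 = 4.
GR = (1 − 1/2) × 4² / 20 = 0.5 × 16 / 20 = 0.4 dB.
Output = 4 − 0.4 = 3.6 dBV.

3.6 dBV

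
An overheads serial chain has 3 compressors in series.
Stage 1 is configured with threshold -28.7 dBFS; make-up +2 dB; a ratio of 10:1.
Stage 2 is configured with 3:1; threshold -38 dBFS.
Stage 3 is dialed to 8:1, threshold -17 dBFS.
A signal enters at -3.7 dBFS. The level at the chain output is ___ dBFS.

-33.4 dBFS

Stage 1: overshoot 25 dB → 25/10 = 2.5 dB → -26.2 dBFS; +2 dB make-up → -24.2 dBFS.
Stage 2: overshoot 13.8 dB → 13.8/3 = 4.6 dB → -33.4 dBFS.
Stage 3: -33.4 dBFS ≤ -17 dBFS, so stage 3 doesn't engage; output -33.4 dBFS.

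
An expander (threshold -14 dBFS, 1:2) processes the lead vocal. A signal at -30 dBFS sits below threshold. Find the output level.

Below threshold, a 1:2 expander applies gain = (2−1)×(T − x) of attenuation.
(2−1) × 16 = 16 dB, so output = -30 − 16 = -46 dBFS.

-46 dBFS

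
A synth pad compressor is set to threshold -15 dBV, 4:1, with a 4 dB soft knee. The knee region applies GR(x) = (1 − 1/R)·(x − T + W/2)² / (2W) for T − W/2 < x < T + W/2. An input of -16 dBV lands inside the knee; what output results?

x − T + W/2 = -16 − (-15) + 2 = 1.
GR = (1 − 1/4) × 1² / 8 = 0.75 × 1 / 8 = 0.09375 dB.
Output = -16 − 0.09375 = -16.09375 dBV.

-16.09375 dBV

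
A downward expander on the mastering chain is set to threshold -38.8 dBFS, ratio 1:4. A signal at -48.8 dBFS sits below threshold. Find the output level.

Below threshold, a 1:4 expander applies gain = (4−1)×(T − x) of attenuation.
(4−1) × 10 = 30 dB, so output = -48.8 − 30 = -78.8 dBFS.

-78.8 dBFS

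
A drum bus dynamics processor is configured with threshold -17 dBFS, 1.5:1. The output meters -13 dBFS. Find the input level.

Post-compression overshoot = -13 − (-17) = 4 dB.
Undo the ratio: input overshoot = 4 × 1.5 = 6 dB, giving input = -11 dBFS.

-11 dBFS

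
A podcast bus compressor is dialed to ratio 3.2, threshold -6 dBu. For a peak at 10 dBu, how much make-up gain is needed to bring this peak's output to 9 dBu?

10 dB

Overshoot 16 dB → 16/3.2 = 5 dB after compression, so the compressed level is -6 + 5 = -1 dBu.
Make-up = target − compressed = 9 − (-1) = 10 dB.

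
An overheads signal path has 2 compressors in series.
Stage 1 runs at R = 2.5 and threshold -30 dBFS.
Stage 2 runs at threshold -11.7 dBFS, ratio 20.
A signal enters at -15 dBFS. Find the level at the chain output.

-24 dBFS

Stage 1: overshoot 15 dB → 15/2.5 = 6 dB → -24 dBFS.
Stage 2: -24 dBFS ≤ -11.7 dBFS, so stage 2 doesn't engage; output -24 dBFS.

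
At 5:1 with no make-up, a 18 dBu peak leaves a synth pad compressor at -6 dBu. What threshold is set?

Input is 30 dB above T (since output overshoot × R = input overshoot: (-6 − T)·5 = 18 − T gives T = -12 dBu).
Check: -12 + (18 − (-12))/5 = -12 + 6 = -6 dBu. ✓

-12 dBu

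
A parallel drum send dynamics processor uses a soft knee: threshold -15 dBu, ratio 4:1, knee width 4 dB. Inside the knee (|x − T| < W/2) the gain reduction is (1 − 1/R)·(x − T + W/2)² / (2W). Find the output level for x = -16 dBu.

-16.09375 dBu

x − T + W/2 = -16 − (-15) + 2 = 1.
GR = (1 − 1/4) × 1² / 8 = 0.75 × 1 / 8 = 0.09375 dB.
Output = -16 − 0.09375 = -16.09375 dBu.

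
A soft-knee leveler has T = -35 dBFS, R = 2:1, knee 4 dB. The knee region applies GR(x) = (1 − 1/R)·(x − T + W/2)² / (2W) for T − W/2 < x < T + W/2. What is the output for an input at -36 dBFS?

x − T + W/2 = -36 − (-35) + 2 = 1.
GR = (1 − 1/2) × 1² / 8 = 0.5 × 1 / 8 = 0.0625 dB.
Output = -36 − 0.0625 = -36.0625 dBFS.

-36.0625 dBFS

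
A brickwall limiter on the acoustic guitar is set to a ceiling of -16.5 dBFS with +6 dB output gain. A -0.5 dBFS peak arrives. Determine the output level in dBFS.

-10.5 dBFS

At ∞:1, everything above -16.5 dBFS is held at the ceiling.
Output gain then adds 6 dB: -16.5 + 6 = -10.5 dBFS.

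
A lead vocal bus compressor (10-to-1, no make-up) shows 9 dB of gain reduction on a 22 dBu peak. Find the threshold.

Input is 10 dB above T (since output overshoot × R = input overshoot: (13 − T)·10 = 22 − T gives T = 12 dBu).
Check: 12 + (22 − 12)/10 = 12 + 1 = 13 dBu. ✓

12 dBu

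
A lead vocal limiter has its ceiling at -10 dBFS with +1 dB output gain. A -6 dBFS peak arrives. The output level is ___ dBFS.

-9 dBFS

The limiter clamps the peak to its -10 dBFS ceiling.
Output gain then adds 1 dB: -10 + 1 = -9 dBFS.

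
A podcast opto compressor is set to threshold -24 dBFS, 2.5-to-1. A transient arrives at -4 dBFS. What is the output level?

-4 dBFS sits 20 dB over threshold.
The 20 dB excess becomes 8 dB after 2.5:1 reduction.
Output = -24 + 8 = -16 dBFS.

-16 dBFS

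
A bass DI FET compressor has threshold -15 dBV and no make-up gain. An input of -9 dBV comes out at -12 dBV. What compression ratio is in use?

Input overshoot = -9 − (-15) = 6 dB; output overshoot = -12 − (-15) = 3 dB.
Ratio = 6 / 3 = 2.

2:1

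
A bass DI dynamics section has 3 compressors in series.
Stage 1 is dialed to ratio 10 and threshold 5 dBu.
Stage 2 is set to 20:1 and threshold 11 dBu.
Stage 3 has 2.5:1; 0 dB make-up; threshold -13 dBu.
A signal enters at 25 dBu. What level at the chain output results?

Stage 1: 20 dB above 5 dBu, reduced 10:1 to 2 dB above → 7 dBu.
Stage 2: 7 dBu ≤ 11 dBu, so stage 2 doesn't engage; output 7 dBu.
Stage 3: overshoot 20 dB → 20/2.5 = 8 dB → -5 dBu.

-5 dBu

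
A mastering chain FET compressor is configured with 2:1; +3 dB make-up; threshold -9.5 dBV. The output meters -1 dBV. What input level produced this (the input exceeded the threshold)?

Remove make-up: -1 − 3 = -4 dBV.
That's 5.5 dB above the -9.5 dBV threshold.
Input overshoot = R × output overshoot = 11 dB → input = -9.5 + 11 = 1.5 dBV.

1.5 dBV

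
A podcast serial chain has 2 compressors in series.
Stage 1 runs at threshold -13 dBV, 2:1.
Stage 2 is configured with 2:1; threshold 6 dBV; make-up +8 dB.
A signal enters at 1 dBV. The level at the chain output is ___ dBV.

2 dBV

Stage 1: 14 dB above -13 dBV, reduced 2:1 to 7 dB above → -6 dBV.
Stage 2: below threshold (-6 ≤ 6); passes unchanged; make-up brings it to 2 dBV.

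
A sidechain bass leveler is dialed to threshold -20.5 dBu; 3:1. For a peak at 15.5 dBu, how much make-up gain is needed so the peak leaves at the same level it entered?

The peak compresses to -20.5 + 36/3 = -8.5 dBu.
To reach 15.5 dBu requires 15.5 − (-8.5) = 24 dB of make-up.

24 dB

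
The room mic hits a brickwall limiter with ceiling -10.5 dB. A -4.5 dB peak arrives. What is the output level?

-10.5 dB

A brickwall limiter is an ∞:1 compressor: any input above the ceiling is clamped to -10.5 dB.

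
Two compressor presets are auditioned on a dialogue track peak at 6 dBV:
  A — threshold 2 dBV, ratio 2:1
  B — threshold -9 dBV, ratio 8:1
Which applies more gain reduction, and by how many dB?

A: GR = 4 − 4/2 = 2 dB.
B: GR = 15 − 15/8 = 13.125 dB.
B reduces 11.125 dB more.

B, by 11.125 dB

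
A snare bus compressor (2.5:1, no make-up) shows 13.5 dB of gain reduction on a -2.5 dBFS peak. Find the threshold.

-25 dBFS

Let T be the threshold. Output overshoot = (input overshoot)/R, so -16 − T = (-2.5 − T)/2.5.
2.5·(-16 − T) = -2.5 − T → 1.5·T = -40 − (-2.5) = -37.5.
T = -37.5/1.5 = -25 dBFS.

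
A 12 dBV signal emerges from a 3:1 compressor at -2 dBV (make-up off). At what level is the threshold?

Let T be the threshold. Output overshoot = (input overshoot)/R, so -2 − T = (12 − T)/3.
3·(-2 − T) = 12 − T → 2·T = -6 − 12 = -18.
T = -18/2 = -9 dBV.

-9 dBV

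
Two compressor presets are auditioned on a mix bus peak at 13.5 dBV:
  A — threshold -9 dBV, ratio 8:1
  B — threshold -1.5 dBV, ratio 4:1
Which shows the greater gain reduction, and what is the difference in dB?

A, by 8.4375 dB

A: 22.5 dB over, compressed to 2.8125 dB over, so 19.6875 dB of GR.
B: 15 dB over, compressed to 3.75 dB over, so 11.25 dB of GR.
A applies 8.4375 dB more gain reduction.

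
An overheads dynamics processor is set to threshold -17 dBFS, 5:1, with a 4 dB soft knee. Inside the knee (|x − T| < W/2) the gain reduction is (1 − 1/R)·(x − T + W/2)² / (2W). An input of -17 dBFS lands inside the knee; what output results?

-17.4 dBFS

x − T + W/2 = -17 − (-17) + 2 = 2.
GR = (1 − 1/5) × 2² / 8 = 0.8 × 4 / 8 = 0.4 dB.
Output = -17 − 0.4 = -17.4 dBFS.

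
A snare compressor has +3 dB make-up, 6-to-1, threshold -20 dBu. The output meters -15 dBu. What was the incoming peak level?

Remove make-up: -15 − 3 = -18 dBu.
Post-compression overshoot = -18 − (-20) = 2 dB.
Input overshoot = R × output overshoot = 12 dB → input = -20 + 12 = -8 dBu.

-8 dBu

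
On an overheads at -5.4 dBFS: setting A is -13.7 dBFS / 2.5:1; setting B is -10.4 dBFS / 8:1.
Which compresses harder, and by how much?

A: overshoot 8.3 dB → output overshoot 3.32 dB → GR 4.98 dB.
B: overshoot 5 dB → output overshoot 0.625 dB → GR 4.375 dB.
Difference: 0.605 dB in favour of A.

A, by 0.605 dB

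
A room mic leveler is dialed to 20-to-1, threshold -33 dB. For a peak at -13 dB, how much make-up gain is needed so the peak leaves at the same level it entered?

Overshoot 20 dB → 20/20 = 1 dB after compression, so the compressed level is -33 + 1 = -32 dB.
Make-up = target − compressed = -13 − (-32) = 19 dB.

19 dB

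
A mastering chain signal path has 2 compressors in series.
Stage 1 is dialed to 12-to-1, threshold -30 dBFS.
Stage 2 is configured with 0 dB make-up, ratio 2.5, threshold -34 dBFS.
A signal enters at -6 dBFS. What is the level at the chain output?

Stage 1: 24 dB above -30 dBFS, reduced 12:1 to 2 dB above → -28 dBFS.
Stage 2: overshoot 6 dB → 6/2.5 = 2.4 dB → -31.6 dBFS.

-31.6 dBFS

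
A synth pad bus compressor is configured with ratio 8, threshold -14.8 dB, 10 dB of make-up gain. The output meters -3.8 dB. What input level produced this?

Before make-up, the level was -3.8 − 10 = -13.8 dB.
The compressed level sits -13.8 − (-14.8) = 1 dB over threshold.
Before 8:1 compression the overshoot was 1 × 8 = 8 dB, so input = -14.8 + 8 = -6.8 dB.

-6.8 dB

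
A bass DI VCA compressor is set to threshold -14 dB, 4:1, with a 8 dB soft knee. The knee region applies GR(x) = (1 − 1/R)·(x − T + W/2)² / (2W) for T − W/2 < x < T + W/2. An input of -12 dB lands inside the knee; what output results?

-13.6875 dB

x − T + W/2 = -12 − (-14) + 4 = 6.
GR = (1 − 1/4) × 6² / 16 = 0.75 × 36 / 16 = 1.6875 dB.
Output = -12 − 1.6875 = -13.6875 dB.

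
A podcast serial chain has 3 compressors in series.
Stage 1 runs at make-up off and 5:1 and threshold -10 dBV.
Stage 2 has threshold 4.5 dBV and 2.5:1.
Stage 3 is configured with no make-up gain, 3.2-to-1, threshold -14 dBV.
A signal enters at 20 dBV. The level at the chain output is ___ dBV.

Stage 1: overshoot 30 dB → 30/5 = 6 dB → -4 dBV.
Stage 2: -4 dBV ≤ 4.5 dBV, so stage 2 doesn't engage; output -4 dBV.
Stage 3: -4 dBV is 10 dB over -14 dBV; at 3.2:1 that becomes 3.125 dB over, giving -10.875 dBV.

-10.875 dBV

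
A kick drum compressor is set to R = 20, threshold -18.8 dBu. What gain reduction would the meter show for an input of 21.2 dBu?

38 dB

The signal is 40 dB above threshold.
A 20:1 ratio leaves 2 dB of that excess.
GR = overshoot in − overshoot out = 40 − 2 = 38 dB.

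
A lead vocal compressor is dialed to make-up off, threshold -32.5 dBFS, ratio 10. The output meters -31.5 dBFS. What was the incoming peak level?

-22.5 dBFS

Post-compression overshoot = -31.5 − (-32.5) = 1 dB.
Before 10:1 compression the overshoot was 1 × 10 = 10 dB, so input = -32.5 + 10 = -22.5 dBFS.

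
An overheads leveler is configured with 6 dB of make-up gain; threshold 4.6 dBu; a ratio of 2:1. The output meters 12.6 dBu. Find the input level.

Remove make-up: 12.6 − 6 = 6.6 dBu.
That's 2 dB above the 4.6 dBu threshold.
Before 2:1 compression the overshoot was 2 × 2 = 4 dB, so input = 4.6 + 4 = 8.6 dBu.

8.6 dBu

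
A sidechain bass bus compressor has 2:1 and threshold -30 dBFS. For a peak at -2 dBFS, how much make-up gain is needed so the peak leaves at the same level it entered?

The peak compresses to -30 + 28/2 = -16 dBFS.
To reach -2 dBFS requires -2 − (-16) = 14 dB of make-up.

14 dB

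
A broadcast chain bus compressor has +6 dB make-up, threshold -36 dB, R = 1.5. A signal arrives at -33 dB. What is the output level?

-33 dB sits 3 dB over threshold.
The 3 dB excess becomes 2 dB after 1.5:1 reduction.
Output = -36 + 2 = -34 dB; make-up adds 6 dB, giving -28 dB.

-28 dB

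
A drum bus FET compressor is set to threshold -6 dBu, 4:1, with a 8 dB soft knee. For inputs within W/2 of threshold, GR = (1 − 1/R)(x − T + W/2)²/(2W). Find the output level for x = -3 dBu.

-5.296875 dBu

x − T + W/2 = -3 − (-6) + 4 = 7.
GR = (1 − 1/4) × 7² / 16 = 0.75 × 49 / 16 = 2.296875 dB.
Output = -3 − 2.296875 = -5.296875 dBu.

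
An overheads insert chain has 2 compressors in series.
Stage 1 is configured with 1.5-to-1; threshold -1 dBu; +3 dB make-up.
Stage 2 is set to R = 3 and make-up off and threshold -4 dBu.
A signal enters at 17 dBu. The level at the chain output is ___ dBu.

2 dBu

Stage 1: 18 dB above -1 dBu, reduced 1.5:1 to 12 dB above → 11 dBu; +3 dB make-up → 14 dBu.
Stage 2: 18 dB above -4 dBu, reduced 3:1 to 6 dB above → 2 dBu.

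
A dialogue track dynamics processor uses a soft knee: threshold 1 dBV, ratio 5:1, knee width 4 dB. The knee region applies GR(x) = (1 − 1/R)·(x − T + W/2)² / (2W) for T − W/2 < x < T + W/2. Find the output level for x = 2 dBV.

1.1 dBV

x − T + W/2 = 2 − 1 + 2 = 3.
GR = (1 − 1/5) × 3² / 8 = 0.8 × 9 / 8 = 0.9 dB.
Output = 2 − 0.9 = 1.1 dBV.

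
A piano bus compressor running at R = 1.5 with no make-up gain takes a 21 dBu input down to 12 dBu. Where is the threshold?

-6 dBu

Gain reduction = 21 − 12 = 9 dB; output overshoot = GR / (R − 1) = 9 / 0.5 = 18 dB.
Threshold = output − output overshoot = 12 − 18 = -6 dBu.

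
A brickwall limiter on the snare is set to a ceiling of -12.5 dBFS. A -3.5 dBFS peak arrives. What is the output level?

At ∞:1, everything above -12.5 dBFS is held at the ceiling.

-12.5 dBFS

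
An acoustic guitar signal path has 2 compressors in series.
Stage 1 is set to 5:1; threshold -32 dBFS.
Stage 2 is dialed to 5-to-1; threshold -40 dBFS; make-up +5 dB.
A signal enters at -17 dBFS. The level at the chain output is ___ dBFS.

-32.8 dBFS

Stage 1: 15 dB above -32 dBFS, reduced 5:1 to 3 dB above → -29 dBFS.
Stage 2: -29 dBFS is 11 dB over -40 dBFS; at 5:1 that becomes 2.2 dB over, giving -37.8 dBFS; +5 dB make-up → -32.8 dBFS.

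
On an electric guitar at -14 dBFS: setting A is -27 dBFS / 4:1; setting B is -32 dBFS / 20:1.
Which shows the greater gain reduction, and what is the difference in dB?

B, by 7.35 dB

A: 13 dB over, compressed to 3.25 dB over, so 9.75 dB of GR.
B: 18 dB over, compressed to 0.9 dB over, so 17.1 dB of GR.
B reduces 7.35 dB more.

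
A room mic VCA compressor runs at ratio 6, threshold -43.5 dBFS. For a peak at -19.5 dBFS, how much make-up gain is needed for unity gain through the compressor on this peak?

The peak compresses to -43.5 + 24/6 = -39.5 dBFS.
To reach -19.5 dBFS requires -19.5 − (-39.5) = 20 dB of make-up.

20 dB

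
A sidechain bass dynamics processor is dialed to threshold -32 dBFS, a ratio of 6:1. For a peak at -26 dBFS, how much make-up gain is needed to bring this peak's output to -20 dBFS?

11 dB

The peak compresses to -32 + 6/6 = -31 dBFS.
To reach -20 dBFS requires -20 − (-31) = 11 dB of make-up.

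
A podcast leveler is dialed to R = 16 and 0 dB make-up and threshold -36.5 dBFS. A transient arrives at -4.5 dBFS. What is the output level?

Overshoot: -4.5 − (-36.5) = 32 dB.
At 16:1 the overshoot is divided by 16, leaving 2 dB above threshold.
That puts the output at -34.5 dBFS.

-34.5 dBFS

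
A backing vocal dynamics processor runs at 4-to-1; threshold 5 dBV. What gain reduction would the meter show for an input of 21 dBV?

The signal is 16 dB above threshold.
After 4:1 compression the overshoot becomes 16/4 = 4 dB.
So the signal is attenuated by 16 − 4 = 12 dB.

12 dB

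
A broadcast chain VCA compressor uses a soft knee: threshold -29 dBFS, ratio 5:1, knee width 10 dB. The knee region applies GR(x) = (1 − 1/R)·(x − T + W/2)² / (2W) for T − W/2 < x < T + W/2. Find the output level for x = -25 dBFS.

x − T + W/2 = -25 − (-29) + 5 = 9.
GR = (1 − 1/5) × 9² / 20 = 0.8 × 81 / 20 = 3.24 dB.
Output = -25 − 3.24 = -28.24 dBFS.

-28.24 dBFS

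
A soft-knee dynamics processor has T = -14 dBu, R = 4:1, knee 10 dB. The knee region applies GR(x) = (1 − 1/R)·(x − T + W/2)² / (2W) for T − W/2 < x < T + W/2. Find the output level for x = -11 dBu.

x − T + W/2 = -11 − (-14) + 5 = 8.
GR = (1 − 1/4) × 8² / 20 = 0.75 × 64 / 20 = 2.4 dB.
Output = -11 − 2.4 = -13.4 dBu.

-13.4 dBu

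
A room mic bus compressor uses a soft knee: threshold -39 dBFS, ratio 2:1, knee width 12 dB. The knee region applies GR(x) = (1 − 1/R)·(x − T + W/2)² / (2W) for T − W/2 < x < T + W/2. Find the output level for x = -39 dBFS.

x − T + W/2 = -39 − (-39) + 6 = 6.
GR = (1 − 1/2) × 6² / 24 = 0.5 × 36 / 24 = 0.75 dB.
Output = -39 − 0.75 = -39.75 dBFS.

-39.75 dBFS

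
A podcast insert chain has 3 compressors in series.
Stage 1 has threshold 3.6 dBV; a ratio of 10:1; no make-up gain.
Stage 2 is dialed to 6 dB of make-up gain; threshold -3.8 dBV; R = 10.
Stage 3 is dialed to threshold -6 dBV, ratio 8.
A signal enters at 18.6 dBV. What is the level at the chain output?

-4.86375 dBV

Stage 1: overshoot 15 dB → 15/10 = 1.5 dB → 5.1 dBV.
Stage 2: 8.9 dB above -3.8 dBV, reduced 10:1 to 0.89 dB above → -2.91 dBV; +6 dB make-up → 3.09 dBV.
Stage 3: overshoot 9.09 dB → 9.09/8 = 1.13625 dB → -4.86375 dBV.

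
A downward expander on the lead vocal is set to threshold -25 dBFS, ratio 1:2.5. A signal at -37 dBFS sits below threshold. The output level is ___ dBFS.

-55 dBFS

Below threshold, a 1:2.5 expander applies gain = (2.5−1)×(T − x) of attenuation.
(2.5−1) × 12 = 18 dB, so output = -37 − 18 = -55 dBFS.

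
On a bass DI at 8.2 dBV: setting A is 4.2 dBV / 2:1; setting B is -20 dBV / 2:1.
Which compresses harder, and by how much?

A: GR = 4 − 4/2 = 2 dB.
B: GR = 28.2 − 28.2/2 = 14.1 dB.
B applies 12.1 dB more gain reduction.

B, by 12.1 dB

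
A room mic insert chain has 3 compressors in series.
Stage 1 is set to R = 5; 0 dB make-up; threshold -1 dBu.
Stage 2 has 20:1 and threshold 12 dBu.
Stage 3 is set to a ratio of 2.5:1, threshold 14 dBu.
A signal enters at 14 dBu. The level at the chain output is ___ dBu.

Stage 1: overshoot 15 dB → 15/5 = 3 dB → 2 dBu.
Stage 2: 2 dBu ≤ 12 dBu, so stage 2 doesn't engage; output 2 dBu.
Stage 3: below threshold (2 ≤ 14); passes unchanged; output 2 dBu.

2 dBu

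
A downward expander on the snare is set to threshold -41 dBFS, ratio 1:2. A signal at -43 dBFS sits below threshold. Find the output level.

-45 dBFS

Undershoot = (-41) − (-43) = 2 dB.
At 1:2, that expands to 4 dB under threshold.
Output = -41 − 4 = -45 dBFS.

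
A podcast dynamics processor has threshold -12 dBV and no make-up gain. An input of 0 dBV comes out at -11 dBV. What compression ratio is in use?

Input overshoot = 0 − (-12) = 12 dB; output overshoot = -11 − (-12) = 1 dB.
Ratio = 12 / 1 = 12.

12:1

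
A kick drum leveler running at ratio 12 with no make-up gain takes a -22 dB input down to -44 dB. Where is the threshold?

-46 dB

Gain reduction = -22 − (-44) = 22 dB; output overshoot = GR / (R − 1) = 22 / 11 = 2 dB.
Threshold = output − output overshoot = -44 − 2 = -46 dB.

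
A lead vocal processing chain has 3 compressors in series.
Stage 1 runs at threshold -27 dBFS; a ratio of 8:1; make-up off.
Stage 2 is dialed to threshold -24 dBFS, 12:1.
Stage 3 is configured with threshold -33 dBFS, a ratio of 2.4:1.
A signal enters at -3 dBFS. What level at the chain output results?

Stage 1: -3 dBFS is 24 dB over -27 dBFS; at 8:1 that becomes 3 dB over, giving -24 dBFS.
Stage 2: -24 dBFS ≤ -24 dBFS, so stage 2 doesn't engage; output -24 dBFS.
Stage 3: overshoot 9 dB → 9/2.4 = 3.75 dB → -29.25 dBFS.

-29.25 dBFS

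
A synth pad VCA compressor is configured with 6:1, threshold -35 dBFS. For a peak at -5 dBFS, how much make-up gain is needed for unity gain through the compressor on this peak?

25 dB

Without make-up, output = threshold + overshoot/6 = -35 + 5 = -30 dBFS.
Gap to target: 25 dB.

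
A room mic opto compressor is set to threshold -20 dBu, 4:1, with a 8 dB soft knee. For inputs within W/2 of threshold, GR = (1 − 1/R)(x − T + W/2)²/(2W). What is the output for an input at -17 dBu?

-19.296875 dBu

x − T + W/2 = -17 − (-20) + 4 = 7.
GR = (1 − 1/4) × 7² / 16 = 0.75 × 49 / 16 = 2.296875 dB.
Output = -17 − 2.296875 = -19.296875 dBu.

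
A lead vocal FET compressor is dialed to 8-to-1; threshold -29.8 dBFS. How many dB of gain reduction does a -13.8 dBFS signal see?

Overshoot = -13.8 − (-29.8) = 16 dB.
At 8:1, output sits 16/8 = 2 dB above threshold.
GR = overshoot in − overshoot out = 16 − 2 = 14 dB.

14 dB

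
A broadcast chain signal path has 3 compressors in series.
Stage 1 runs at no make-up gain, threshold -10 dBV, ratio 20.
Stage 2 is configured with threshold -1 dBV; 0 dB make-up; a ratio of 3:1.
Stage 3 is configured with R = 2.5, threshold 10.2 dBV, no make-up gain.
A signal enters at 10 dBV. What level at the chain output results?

-9 dBV

Stage 1: 10 dBV is 20 dB over -10 dBV; at 20:1 that becomes 1 dB over, giving -9 dBV.
Stage 2: -9 dBV ≤ -1 dBV, so stage 2 doesn't engage; output -9 dBV.
Stage 3: -9 dBV is at or below the 10.2 dBV threshold — no compression; output -9 dBV.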